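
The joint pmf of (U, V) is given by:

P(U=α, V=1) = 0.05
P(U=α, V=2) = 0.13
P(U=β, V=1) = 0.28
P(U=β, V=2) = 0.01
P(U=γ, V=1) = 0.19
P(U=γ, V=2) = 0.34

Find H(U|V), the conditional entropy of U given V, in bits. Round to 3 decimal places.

Marginals: p(U) = (0.1800, 0.2900, 0.5300), p(V) = (0.5200, 0.4800).
H(U|V) = Σ p(V) · H(U|V=·).
  V=1: p=0.5200, H(U|V=1) = 1.3365
  V=2: p=0.4800, H(U|V=2) = 0.9791
Weighted sum = 1.165 bits.

1.165 bits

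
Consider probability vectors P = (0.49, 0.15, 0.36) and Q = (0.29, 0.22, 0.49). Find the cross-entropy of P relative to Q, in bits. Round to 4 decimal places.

1.5732 bits

H(P,Q) = −Σ p·log₂ q.
  −0.49·log₂(0.29) = 0.87508
  −0.15·log₂(0.22) = 0.32766
  −0.36·log₂(0.49) = 0.37049
H(P,Q) = 1.5732 bits.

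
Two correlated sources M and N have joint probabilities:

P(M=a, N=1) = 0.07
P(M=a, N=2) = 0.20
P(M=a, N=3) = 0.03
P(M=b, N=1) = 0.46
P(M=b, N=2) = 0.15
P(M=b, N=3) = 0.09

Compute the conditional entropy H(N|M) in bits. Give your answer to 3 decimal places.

Marginals: p(M) = (0.3000, 0.7000), p(N) = (0.5300, 0.3500, 0.1200).
H(N|M) = Σ p(M) · H(N|M=·).
  M=a: p=0.3000, H(N|M=a) = 1.2121
  M=b: p=0.7000, H(N|M=b) = 1.2548
Weighted sum = 1.242 bits.

1.242 bits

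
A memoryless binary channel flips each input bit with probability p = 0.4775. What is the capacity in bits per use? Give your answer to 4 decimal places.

Binary symmetric channel: C = 1 − h₂(ε) where h₂ is the binary entropy function.
h₂(0.4775) = −0.4775·log₂0.4775 − 0.5225·log₂0.5225 = 0.9985.
C = 1 − 0.9985 = 0.0015 bits per channel use.

0.0015 bits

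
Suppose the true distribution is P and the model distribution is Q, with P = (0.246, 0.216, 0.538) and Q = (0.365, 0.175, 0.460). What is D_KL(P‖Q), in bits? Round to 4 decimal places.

D(P‖Q) = Σ p·log₂(p/q).
  0.246·log₂(0.246/0.365) = -0.14003
  0.216·log₂(0.216/0.175) = 0.06559
  0.538·log₂(0.538/0.460) = 0.12157
D(P‖Q) = 0.0471 bits.

0.0471 bits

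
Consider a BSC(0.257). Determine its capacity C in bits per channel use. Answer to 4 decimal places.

0.1778 bits

Binary symmetric channel: C = 1 − h₂(ε) where h₂ is the binary entropy function.
h₂(0.257) = −0.257·log₂0.257 − 0.743·log₂0.743 = 0.8222.
C = 1 − 0.8222 = 0.1778 bits per channel use.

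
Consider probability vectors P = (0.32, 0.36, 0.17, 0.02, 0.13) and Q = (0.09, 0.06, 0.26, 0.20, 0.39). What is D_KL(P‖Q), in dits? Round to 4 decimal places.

D(P‖Q) = Σ p·log₁₀(p/q).
  0.32·log₁₀(0.32/0.09) = 0.17629
  0.36·log₁₀(0.36/0.06) = 0.28013
  0.17·log₁₀(0.17/0.26) = -0.03137
  0.02·log₁₀(0.02/0.20) = -0.02000
  0.13·log₁₀(0.13/0.39) = -0.06203
D(P‖Q) = 0.3430 dits.

0.3430 dits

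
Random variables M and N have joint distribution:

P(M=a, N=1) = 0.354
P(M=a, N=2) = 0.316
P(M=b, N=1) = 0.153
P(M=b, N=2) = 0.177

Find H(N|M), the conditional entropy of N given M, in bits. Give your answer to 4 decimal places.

0.9972 bits

Chain rule: H(N|M) = H(M,N) − H(M).
Marginals: p(M) = (0.6700, 0.3300), p(N) = (0.5070, 0.4930).
H(M,N) = 1.9121 bits; H(M) = 0.9149 bits.
H(N|M) = 1.9121 − 0.9149 = 0.9972 bits.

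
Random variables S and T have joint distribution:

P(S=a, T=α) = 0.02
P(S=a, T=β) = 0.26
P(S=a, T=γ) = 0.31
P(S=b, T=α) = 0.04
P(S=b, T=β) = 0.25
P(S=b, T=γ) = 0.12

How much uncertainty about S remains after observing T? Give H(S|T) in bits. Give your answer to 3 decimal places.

Marginals: p(S) = (0.5900, 0.4100), p(T) = (0.0600, 0.5100, 0.4300).
H(S|T) = Σ p(T) · H(S|T=·).
  T=α: p=0.0600, H(S|T=α) = 0.9183
  T=β: p=0.5100, H(S|T=β) = 0.9997
  T=γ: p=0.4300, H(S|T=γ) = 0.8542
Weighted sum = 0.932 bits.

0.932 bits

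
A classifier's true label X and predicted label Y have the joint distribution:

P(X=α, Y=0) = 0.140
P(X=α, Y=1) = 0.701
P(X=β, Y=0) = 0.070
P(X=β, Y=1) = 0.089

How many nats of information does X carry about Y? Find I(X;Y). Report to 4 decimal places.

0.0262 nats

Marginals: p(X) = (0.8410, 0.1590), p(Y) = (0.2100, 0.7900).
I(X;Y) = Σ p(x,y)·ln[p(x,y)/(p(x)p(y))].
  (α,0): 0.140·ln(0.7927) = -0.03252
  (α,1): 0.701·ln(1.0551) = 0.03760
  (β,0): 0.070·ln(2.0964) = 0.05182
  (β,1): 0.089·ln(0.7085) = -0.03066
Sum = 0.0262 nats.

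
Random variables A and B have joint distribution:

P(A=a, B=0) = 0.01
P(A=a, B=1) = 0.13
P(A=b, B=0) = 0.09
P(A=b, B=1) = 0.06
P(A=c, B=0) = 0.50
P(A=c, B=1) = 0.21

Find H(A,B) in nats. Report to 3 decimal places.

1.371 nats

H(A,B) = −Σ p(x,y)·ln p(x,y) over all 6 cells.
  cell (a,0): −0.01·ln0.01 = 0.0461
  cell (a,1): −0.13·ln0.13 = 0.2652
  cell (b,0): −0.09·ln0.09 = 0.2167
  cell (b,1): −0.06·ln0.06 = 0.1688
  cell (c,0): −0.50·ln0.50 = 0.3466
  cell (c,1): −0.21·ln0.21 = 0.3277
Sum = 1.371 nats.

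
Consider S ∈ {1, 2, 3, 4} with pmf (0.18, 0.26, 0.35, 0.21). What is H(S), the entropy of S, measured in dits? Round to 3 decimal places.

H(S) = −Σ p·log₁₀ p.
  −(0.18)·log₁₀(0.18) = 0.1341
  −(0.26)·log₁₀(0.26) = 0.1521
  −(0.35)·log₁₀(0.35) = 0.1596
  −(0.21)·log₁₀(0.21) = 0.1423
Sum: 0.1341 + 0.1521 + 0.1596 + 0.1423 = 0.588 dits.

0.588 dits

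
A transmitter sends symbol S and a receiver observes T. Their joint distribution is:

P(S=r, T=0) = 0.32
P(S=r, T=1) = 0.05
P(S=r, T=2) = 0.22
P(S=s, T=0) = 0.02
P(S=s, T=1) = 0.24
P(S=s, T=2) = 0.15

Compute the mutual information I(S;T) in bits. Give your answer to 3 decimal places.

0.314 bits

Marginals: p(S) = (0.5900, 0.4100), p(T) = (0.3400, 0.2900, 0.3700).
I(S;T) = Σ p(x,y)·log₂[p(x,y)/(p(x)p(y))].
  (r,0): 0.32·log₂(1.5952) = 0.2156
  (r,1): 0.05·log₂(0.2922) = -0.0887
  (r,2): 0.22·log₂(1.0078) = 0.0025
  (s,0): 0.02·log₂(0.1435) = -0.0560
  (s,1): 0.24·log₂(2.0185) = 0.2432
  (s,2): 0.15·log₂(0.9888) = -0.0024
Sum = 0.314 bits.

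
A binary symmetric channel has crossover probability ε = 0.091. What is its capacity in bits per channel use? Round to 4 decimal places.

0.5602 bits

Binary symmetric channel: C = 1 − h₂(ε) where h₂ is the binary entropy function.
h₂(0.091) = −0.091·log₂0.091 − 0.909·log₂0.909 = 0.4398.
C = 1 − 0.4398 = 0.5602 bits per channel use.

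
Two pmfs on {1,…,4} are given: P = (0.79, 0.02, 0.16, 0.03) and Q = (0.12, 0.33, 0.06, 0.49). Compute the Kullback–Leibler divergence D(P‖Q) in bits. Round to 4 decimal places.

2.1725 bits

D(P‖Q) = Σ p·log₂(p/q).
  0.79·log₂(0.79/0.12) = 2.14787
  0.02·log₂(0.02/0.33) = -0.08089
  0.16·log₂(0.16/0.06) = 0.22641
  0.03·log₂(0.03/0.49) = -0.12089
D(P‖Q) = 2.1725 bits.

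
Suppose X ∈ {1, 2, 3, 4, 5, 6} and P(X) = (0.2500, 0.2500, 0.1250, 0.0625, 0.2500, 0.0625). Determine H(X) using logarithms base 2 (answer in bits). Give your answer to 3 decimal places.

H(X) = −Σ p·log₂ p.
  −(0.2500)·log₂(0.2500) = 0.5000
  −(0.2500)·log₂(0.2500) = 0.5000
  −(0.1250)·log₂(0.1250) = 0.3750
  −(0.0625)·log₂(0.0625) = 0.2500
  −(0.2500)·log₂(0.2500) = 0.5000
  −(0.0625)·log₂(0.0625) = 0.2500
Sum: 0.5000 + 0.5000 + 0.3750 + 0.2500 + 0.5000 + 0.2500 = 2.375 bits.

2.375 bits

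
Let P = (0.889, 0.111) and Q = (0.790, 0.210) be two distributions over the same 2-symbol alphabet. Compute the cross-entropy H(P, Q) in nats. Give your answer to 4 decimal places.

0.3828 nats

H(P,Q) = −Σ p·ln q.
  −0.889·ln(0.790) = 0.20956
  −0.111·ln(0.210) = 0.17323
H(P,Q) = 0.3828 nats.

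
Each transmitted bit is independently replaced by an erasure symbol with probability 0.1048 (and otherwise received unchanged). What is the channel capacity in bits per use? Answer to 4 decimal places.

0.8952 bits

Binary erasure channel: capacity C = 1 − ε.
C = 1 − 0.1048 = 0.8952 bits per channel use.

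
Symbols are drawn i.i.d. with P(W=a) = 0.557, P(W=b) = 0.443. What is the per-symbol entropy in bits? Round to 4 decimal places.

H(W) = −Σ p·log₂ p.
  −(0.557)·log₂(0.557) = 0.47025
  −(0.443)·log₂(0.443) = 0.52036
Sum: 0.47025 + 0.52036 = 0.9906 bits.

0.9906 bits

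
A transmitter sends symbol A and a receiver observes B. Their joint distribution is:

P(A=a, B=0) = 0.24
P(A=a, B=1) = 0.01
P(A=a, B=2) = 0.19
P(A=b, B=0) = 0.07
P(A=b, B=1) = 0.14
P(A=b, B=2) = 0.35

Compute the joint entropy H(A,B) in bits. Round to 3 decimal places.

H(A,B) = −Σ p(x,y)·log₂ p(x,y) over all 6 cells.
  cell (a,0): −0.24·log₂0.24 = 0.4941
  cell (a,1): −0.01·log₂0.01 = 0.0664
  cell (a,2): −0.19·log₂0.19 = 0.4552
  cell (b,0): −0.07·log₂0.07 = 0.2686
  cell (b,1): −0.14·log₂0.14 = 0.3971
  cell (b,2): −0.35·log₂0.35 = 0.5301
Sum = 2.212 bits.

2.212 bits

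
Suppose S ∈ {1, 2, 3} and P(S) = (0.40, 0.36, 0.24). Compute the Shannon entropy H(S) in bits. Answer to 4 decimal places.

1.5535 bits

H(S) = −Σ p·log₂ p.
  −(0.40)·log₂(0.40) = 0.52877
  −(0.36)·log₂(0.36) = 0.53062
  −(0.24)·log₂(0.24) = 0.49413
Sum: 0.52877 + 0.53062 + 0.49413 = 1.5535 bits.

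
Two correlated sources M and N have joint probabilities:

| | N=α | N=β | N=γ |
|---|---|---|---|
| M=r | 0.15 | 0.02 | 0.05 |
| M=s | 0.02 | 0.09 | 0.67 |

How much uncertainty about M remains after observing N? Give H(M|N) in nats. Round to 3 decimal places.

Chain rule: H(M|N) = H(M,N) − H(N).
Marginals: p(M) = (0.2200, 0.7800), p(N) = (0.1700, 0.1100, 0.7200).
H(M,N) = 1.0759 nats; H(N) = 0.7806 nats.
H(M|N) = 1.0759 − 0.7806 = 0.295 nats.

0.295 nats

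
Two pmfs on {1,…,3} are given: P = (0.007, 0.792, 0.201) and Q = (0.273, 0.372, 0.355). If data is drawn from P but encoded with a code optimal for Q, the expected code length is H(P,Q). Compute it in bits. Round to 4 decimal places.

H(P,Q) = −Σ p·log₂ q.
  −0.007·log₂(0.273) = 0.01311
  −0.792·log₂(0.372) = 1.12989
  −0.201·log₂(0.355) = 0.30032
H(P,Q) = 1.4433 bits.

1.4433 bits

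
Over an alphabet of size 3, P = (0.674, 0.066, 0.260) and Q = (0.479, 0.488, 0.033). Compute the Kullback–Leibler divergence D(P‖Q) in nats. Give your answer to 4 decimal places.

D(P‖Q) = Σ p·ln(p/q).
  0.674·ln(0.674/0.479) = 0.23019
  0.066·ln(0.066/0.488) = -0.13204
  0.260·ln(0.260/0.033) = 0.53669
D(P‖Q) = 0.6348 nats.

0.6348 nats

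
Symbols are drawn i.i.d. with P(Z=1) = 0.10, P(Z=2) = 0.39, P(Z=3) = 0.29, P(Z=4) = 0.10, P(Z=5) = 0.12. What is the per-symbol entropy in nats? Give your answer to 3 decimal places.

1.441 nats

H(Z) = −Σ p·ln p.
  −(0.10)·ln(0.10) = 0.2303
  −(0.39)·ln(0.39) = 0.3672
  −(0.29)·ln(0.29) = 0.3590
  −(0.10)·ln(0.10) = 0.2303
  −(0.12)·ln(0.12) = 0.2544
Sum: 0.2303 + 0.3672 + 0.3590 + 0.2303 + 0.2544 = 1.441 nats.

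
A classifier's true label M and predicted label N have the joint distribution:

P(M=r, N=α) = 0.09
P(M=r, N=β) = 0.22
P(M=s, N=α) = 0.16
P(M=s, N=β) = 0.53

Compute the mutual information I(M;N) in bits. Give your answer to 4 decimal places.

0.0028 bits

Marginals: p(M) = (0.3100, 0.6900), p(N) = (0.2500, 0.7500).
I(M;N) = Σ p(x,y)·log₂[p(x,y)/(p(x)p(y))].
  (r,α): 0.09·log₂(1.1613) = 0.01942
  (r,β): 0.22·log₂(0.9462) = -0.01754
  (s,α): 0.16·log₂(0.9275) = -0.01736
  (s,β): 0.53·log₂(1.0242) = 0.01825
Sum = 0.0028 bits.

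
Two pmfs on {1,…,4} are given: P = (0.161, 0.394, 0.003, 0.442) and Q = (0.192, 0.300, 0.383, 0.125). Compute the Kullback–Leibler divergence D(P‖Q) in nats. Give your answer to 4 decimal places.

D(P‖Q) = Σ p·ln(p/q).
  0.161·ln(0.161/0.192) = -0.02835
  0.394·ln(0.394/0.300) = 0.10739
  0.003·ln(0.003/0.383) = -0.01455
  0.442·ln(0.442/0.125) = 0.55824
D(P‖Q) = 0.6227 nats.

0.6227 nats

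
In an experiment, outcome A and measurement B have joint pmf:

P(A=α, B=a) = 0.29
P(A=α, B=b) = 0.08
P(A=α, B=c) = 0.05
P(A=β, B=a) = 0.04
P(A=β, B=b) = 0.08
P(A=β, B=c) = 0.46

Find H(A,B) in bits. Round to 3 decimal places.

H(A,B) = −Σ p(x,y)·log₂ p(x,y) over all 6 cells.
  cell (α,a): −0.29·log₂0.29 = 0.5179
  cell (α,b): −0.08·log₂0.08 = 0.2915
  cell (α,c): −0.05·log₂0.05 = 0.2161
  cell (β,a): −0.04·log₂0.04 = 0.1858
  cell (β,b): −0.08·log₂0.08 = 0.2915
  cell (β,c): −0.46·log₂0.46 = 0.5153
Sum = 2.018 bits.

2.018 bits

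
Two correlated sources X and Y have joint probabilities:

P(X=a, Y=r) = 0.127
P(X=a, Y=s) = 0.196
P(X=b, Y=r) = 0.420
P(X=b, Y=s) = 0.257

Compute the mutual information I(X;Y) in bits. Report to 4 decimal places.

0.0329 bits

Marginals: p(X) = (0.3230, 0.6770), p(Y) = (0.5470, 0.4530).
I(X;Y) = Σ p(x,y)·log₂[p(x,y)/(p(x)p(y))].
  (a,r): 0.127·log₂(0.7188) = -0.06049
  (a,s): 0.196·log₂(1.3395) = 0.08266
  (b,r): 0.420·log₂(1.1342) = 0.07628
  (b,s): 0.257·log₂(0.8380) = -0.06553
Sum = 0.0329 bits.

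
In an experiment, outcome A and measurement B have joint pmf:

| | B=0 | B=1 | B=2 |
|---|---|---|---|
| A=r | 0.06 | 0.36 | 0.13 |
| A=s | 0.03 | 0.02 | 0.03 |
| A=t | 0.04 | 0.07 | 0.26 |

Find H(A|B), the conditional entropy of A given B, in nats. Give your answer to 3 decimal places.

Marginals: p(A) = (0.5500, 0.0800, 0.3700), p(B) = (0.1300, 0.4500, 0.4200).
H(A|B) = Σ p(B) · H(A|B=·).
  B=0: p=0.1300, H(A|B=0) = 1.0579
  B=1: p=0.4500, H(A|B=1) = 0.6063
  B=2: p=0.4200, H(A|B=2) = 0.8484
Weighted sum = 0.767 nats.

0.767 nats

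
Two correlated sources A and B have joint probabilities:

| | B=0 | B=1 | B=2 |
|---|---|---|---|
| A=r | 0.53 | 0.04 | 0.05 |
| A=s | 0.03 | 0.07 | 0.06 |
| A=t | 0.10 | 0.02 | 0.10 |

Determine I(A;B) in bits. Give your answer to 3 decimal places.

0.254 bits

Marginals: p(A) = (0.6200, 0.1600, 0.2200), p(B) = (0.6600, 0.1300, 0.2100).
I(A;B) = Σ p(x,y)·log₂[p(x,y)/(p(x)p(y))].
  (r,0): 0.53·log₂(1.2952) = 0.1978
  (r,1): 0.04·log₂(0.4963) = -0.0404
  (r,2): 0.05·log₂(0.3840) = -0.0690
  (s,0): 0.03·log₂(0.2841) = -0.0545
  (s,1): 0.07·log₂(3.3654) = 0.1226
  (s,2): 0.06·log₂(1.7857) = 0.0502
  (t,0): 0.10·log₂(0.6887) = -0.0538
  (t,1): 0.02·log₂(0.6993) = -0.0103
  (t,2): 0.10·log₂(2.1645) = 0.1114
Sum = 0.254 bits.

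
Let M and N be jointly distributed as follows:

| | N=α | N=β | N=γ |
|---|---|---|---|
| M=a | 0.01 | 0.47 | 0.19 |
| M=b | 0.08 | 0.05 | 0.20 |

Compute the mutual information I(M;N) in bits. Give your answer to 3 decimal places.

0.242 bits

Marginals: p(M) = (0.6700, 0.3300), p(N) = (0.0900, 0.5200, 0.3900).
I(M;N) = Σ p(x,y)·log₂[p(x,y)/(p(x)p(y))].
  (a,α): 0.01·log₂(0.1658) = -0.0259
  (a,β): 0.47·log₂(1.3490) = 0.2030
  (a,γ): 0.19·log₂(0.7271) = -0.0873
  (b,α): 0.08·log₂(2.6936) = 0.1144
  (b,β): 0.05·log₂(0.2914) = -0.0890
  (b,γ): 0.20·log₂(1.5540) = 0.1272
Sum = 0.242 bits.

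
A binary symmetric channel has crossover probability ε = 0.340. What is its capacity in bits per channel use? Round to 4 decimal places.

Binary symmetric channel: C = 1 − h₂(ε) where h₂ is the binary entropy function.
h₂(0.340) = −0.340·log₂0.340 − 0.660·log₂0.660 = 0.9248.
C = 1 − 0.9248 = 0.0752 bits per channel use.

0.0752 bits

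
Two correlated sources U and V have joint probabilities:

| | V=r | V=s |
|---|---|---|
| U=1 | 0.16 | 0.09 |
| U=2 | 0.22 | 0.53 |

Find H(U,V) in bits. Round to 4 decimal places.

1.7017 bits

H(U,V) = −Σ p(x,y)·log₂ p(x,y) over all 4 cells.
  cell (1,r): −0.16·log₂0.16 = 0.42302
  cell (1,s): −0.09·log₂0.09 = 0.31265
  cell (2,r): −0.22·log₂0.22 = 0.48057
  cell (2,s): −0.53·log₂0.53 = 0.48545
Sum = 1.7017 bits.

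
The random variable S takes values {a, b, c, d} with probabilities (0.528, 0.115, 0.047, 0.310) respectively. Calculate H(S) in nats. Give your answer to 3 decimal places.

1.093 nats

H(S) = −Σ p·ln p.
  −(0.528)·ln(0.528) = 0.3372
  −(0.115)·ln(0.115) = 0.2487
  −(0.047)·ln(0.047) = 0.1437
  −(0.310)·ln(0.310) = 0.3631
Sum: 0.3372 + 0.2487 + 0.1437 + 0.3631 = 1.093 nats.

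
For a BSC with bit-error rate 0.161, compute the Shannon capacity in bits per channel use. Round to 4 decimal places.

0.3633 bits

Binary symmetric channel: C = 1 − h₂(ε) where h₂ is the binary entropy function.
h₂(0.161) = −0.161·log₂0.161 − 0.839·log₂0.839 = 0.6367.
C = 1 − 0.6367 = 0.3633 bits per channel use.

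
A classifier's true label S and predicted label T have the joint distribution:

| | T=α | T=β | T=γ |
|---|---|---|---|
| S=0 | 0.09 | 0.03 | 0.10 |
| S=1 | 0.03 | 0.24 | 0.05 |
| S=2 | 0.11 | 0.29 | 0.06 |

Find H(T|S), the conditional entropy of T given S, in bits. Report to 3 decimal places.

Chain rule: H(T|S) = H(S,T) − H(S).
Marginals: p(S) = (0.2200, 0.3200, 0.4600), p(T) = (0.2300, 0.5600, 0.2100).
H(S,T) = 2.7703 bits; H(S) = 1.5219 bits.
H(T|S) = 2.7703 − 1.5219 = 1.248 bits.

1.248 bits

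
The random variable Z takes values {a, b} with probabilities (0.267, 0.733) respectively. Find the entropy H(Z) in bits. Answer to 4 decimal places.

0.8371 bits

H(Z) = −Σ p·log₂ p.
  −(0.267)·log₂(0.267) = 0.50866
  −(0.733)·log₂(0.733) = 0.32847
Sum: 0.50866 + 0.32847 = 0.8371 bits.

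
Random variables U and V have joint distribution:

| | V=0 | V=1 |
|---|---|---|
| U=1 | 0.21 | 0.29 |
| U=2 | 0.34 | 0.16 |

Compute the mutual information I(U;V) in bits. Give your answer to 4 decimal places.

0.0499 bits

Marginals: p(U) = (0.5000, 0.5000), p(V) = (0.5500, 0.4500).
I(U;V) = H(U) + H(V) − H(U,V).
H(U) = 1.0000, H(V) = 0.9928, H(U,V) = 1.9429.
I(U;V) = 1.0000 + 0.9928 − 1.9429 = 0.0499 bits.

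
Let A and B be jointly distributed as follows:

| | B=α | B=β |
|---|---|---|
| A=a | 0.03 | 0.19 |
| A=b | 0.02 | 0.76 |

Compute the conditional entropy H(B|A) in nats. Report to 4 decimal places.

0.1806 nats

Chain rule: H(B|A) = H(A,B) − H(A).
Marginals: p(A) = (0.2200, 0.7800), p(B) = (0.0500, 0.9500).
H(A,B) = 0.7075 nats; H(A) = 0.5269 nats.
H(B|A) = 0.7075 − 0.5269 = 0.1806 nats.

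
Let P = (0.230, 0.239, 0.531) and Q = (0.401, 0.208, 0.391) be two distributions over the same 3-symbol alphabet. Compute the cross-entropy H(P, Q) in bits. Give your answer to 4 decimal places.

1.5640 bits

H(P,Q) = −Σ p·log₂ q.
  −0.230·log₂(0.401) = 0.30321
  −0.239·log₂(0.208) = 0.54142
  −0.531·log₂(0.391) = 0.71938
H(P,Q) = 1.5640 bits.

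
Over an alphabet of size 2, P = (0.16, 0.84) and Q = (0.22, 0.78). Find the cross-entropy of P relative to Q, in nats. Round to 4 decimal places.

0.4510 nats

H(P,Q) = −Σ p·ln q.
  −0.16·ln(0.22) = 0.24226
  −0.84·ln(0.78) = 0.20871
H(P,Q) = 0.4510 nats.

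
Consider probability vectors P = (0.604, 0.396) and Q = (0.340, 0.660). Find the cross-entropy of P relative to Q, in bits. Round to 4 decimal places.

1.1774 bits

H(P,Q) = −Σ p·log₂ q.
  −0.604·log₂(0.340) = 0.94006
  −0.396·log₂(0.660) = 0.23739
H(P,Q) = 1.1774 bits.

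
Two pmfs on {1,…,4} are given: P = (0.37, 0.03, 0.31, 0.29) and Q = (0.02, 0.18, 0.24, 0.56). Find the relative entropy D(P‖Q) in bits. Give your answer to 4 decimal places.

D(P‖Q) = Σ p·log₂(p/q).
  0.37·log₂(0.37/0.02) = 1.55750
  0.03·log₂(0.03/0.18) = -0.07755
  0.31·log₂(0.31/0.24) = 0.11446
  0.29·log₂(0.29/0.56) = -0.27532
D(P‖Q) = 1.3191 bits.

1.3191 bits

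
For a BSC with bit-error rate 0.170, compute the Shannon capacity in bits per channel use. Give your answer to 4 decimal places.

0.3423 bits

Binary symmetric channel: C = 1 − h₂(ε) where h₂ is the binary entropy function.
h₂(0.170) = −0.170·log₂0.170 − 0.830·log₂0.830 = 0.6577.
C = 1 − 0.6577 = 0.3423 bits per channel use.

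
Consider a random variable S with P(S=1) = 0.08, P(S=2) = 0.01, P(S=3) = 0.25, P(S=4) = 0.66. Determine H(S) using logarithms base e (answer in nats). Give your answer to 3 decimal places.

0.869 nats

H(S) = −Σ p·ln p.
  −(0.08)·ln(0.08) = 0.2021
  −(0.01)·ln(0.01) = 0.0461
  −(0.25)·ln(0.25) = 0.3466
  −(0.66)·ln(0.66) = 0.2742
Sum: 0.2021 + 0.0461 + 0.3466 + 0.2742 = 0.869 nats.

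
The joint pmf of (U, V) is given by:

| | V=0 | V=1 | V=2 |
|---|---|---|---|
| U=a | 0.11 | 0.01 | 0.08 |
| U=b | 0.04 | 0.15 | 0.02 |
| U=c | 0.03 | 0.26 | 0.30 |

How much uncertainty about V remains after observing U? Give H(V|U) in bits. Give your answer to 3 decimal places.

Chain rule: H(V|U) = H(U,V) − H(U).
Marginals: p(U) = (0.2000, 0.2100, 0.5900), p(V) = (0.1800, 0.4200, 0.4000).
H(U,V) = 2.5956 bits; H(U) = 1.3863 bits.
H(V|U) = 2.5956 − 1.3863 = 1.209 bits.

1.209 bits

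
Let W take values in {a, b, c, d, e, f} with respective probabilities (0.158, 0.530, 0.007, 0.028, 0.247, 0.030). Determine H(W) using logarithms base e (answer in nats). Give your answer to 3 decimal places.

H(W) = −Σ p·ln p.
  −(0.158)·ln(0.158) = 0.2915
  −(0.530)·ln(0.530) = 0.3365
  −(0.007)·ln(0.007) = 0.0347
  −(0.028)·ln(0.028) = 0.1001
  −(0.247)·ln(0.247) = 0.3454
  −(0.030)·ln(0.030) = 0.1052
Sum: 0.2915 + 0.3365 + 0.0347 + 0.1001 + 0.3454 + 0.1052 = 1.213 nats.

1.213 nats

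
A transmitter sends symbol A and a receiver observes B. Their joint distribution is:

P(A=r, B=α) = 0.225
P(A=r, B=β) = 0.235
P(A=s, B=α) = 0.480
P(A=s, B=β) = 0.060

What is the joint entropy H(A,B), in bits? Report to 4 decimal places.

1.7270 bits

H(A,B) = −Σ p(x,y)·log₂ p(x,y) over all 4 cells.
  cell (r,α): −0.225·log₂0.225 = 0.48420
  cell (r,β): −0.235·log₂0.235 = 0.49098
  cell (s,α): −0.480·log₂0.480 = 0.50827
  cell (s,β): −0.060·log₂0.060 = 0.24353
Sum = 1.7270 bits.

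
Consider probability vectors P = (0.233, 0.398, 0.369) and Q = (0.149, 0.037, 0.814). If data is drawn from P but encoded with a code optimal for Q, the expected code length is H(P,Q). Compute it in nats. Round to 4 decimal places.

H(P,Q) = −Σ p·ln q.
  −0.233·ln(0.149) = 0.44359
  −0.398·ln(0.037) = 1.31214
  −0.369·ln(0.814) = 0.07594
H(P,Q) = 1.8317 nats.

1.8317 nats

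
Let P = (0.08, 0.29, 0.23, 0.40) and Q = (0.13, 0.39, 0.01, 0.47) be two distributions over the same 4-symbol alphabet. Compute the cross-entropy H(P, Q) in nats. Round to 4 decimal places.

H(P,Q) = −Σ p·ln q.
  −0.08·ln(0.13) = 0.16322
  −0.29·ln(0.39) = 0.27307
  −0.23·ln(0.01) = 1.05919
  −0.40·ln(0.47) = 0.30201
H(P,Q) = 1.7975 nats.

1.7975 nats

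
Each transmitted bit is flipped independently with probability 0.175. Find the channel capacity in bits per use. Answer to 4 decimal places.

Binary symmetric channel: C = 1 − h₂(ε) where h₂ is the binary entropy function.
h₂(0.175) = −0.175·log₂0.175 − 0.825·log₂0.825 = 0.6690.
C = 1 − 0.6690 = 0.3310 bits per channel use.

0.3310 bits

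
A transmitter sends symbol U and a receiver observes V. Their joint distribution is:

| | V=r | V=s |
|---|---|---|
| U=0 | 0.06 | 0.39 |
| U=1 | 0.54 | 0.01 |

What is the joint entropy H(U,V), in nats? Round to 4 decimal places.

H(U,V) = −Σ p(x,y)·ln p(x,y) over all 4 cells.
  cell (0,r): −0.06·ln0.06 = 0.16880
  cell (0,s): −0.39·ln0.39 = 0.36723
  cell (1,r): −0.54·ln0.54 = 0.33274
  cell (1,s): −0.01·ln0.01 = 0.04605
Sum = 0.9148 nats.

0.9148 nats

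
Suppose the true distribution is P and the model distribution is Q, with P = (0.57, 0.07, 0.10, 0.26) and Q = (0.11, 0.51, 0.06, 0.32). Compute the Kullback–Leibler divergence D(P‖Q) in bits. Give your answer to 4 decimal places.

1.1481 bits

D(P‖Q) = Σ p·log₂(p/q).
  0.57·log₂(0.57/0.11) = 1.35287
  0.07·log₂(0.07/0.51) = -0.20055
  0.10·log₂(0.10/0.06) = 0.07370
  0.26·log₂(0.26/0.32) = -0.07789
D(P‖Q) = 1.1481 bits.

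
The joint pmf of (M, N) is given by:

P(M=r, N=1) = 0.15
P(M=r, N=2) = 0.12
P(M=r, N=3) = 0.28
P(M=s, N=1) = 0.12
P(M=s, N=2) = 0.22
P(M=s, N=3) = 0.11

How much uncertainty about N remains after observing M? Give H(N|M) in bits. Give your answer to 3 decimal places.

Chain rule: H(N|M) = H(M,N) − H(M).
Marginals: p(M) = (0.5500, 0.4500), p(N) = (0.2700, 0.3400, 0.3900).
H(M,N) = 2.4898 bits; H(M) = 0.9928 bits.
H(N|M) = 2.4898 − 0.9928 = 1.497 bits.

1.497 bits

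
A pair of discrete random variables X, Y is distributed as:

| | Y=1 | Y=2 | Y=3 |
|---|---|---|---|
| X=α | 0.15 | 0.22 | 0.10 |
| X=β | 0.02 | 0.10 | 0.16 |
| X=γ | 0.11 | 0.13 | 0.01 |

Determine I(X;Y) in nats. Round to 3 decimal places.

0.123 nats

Marginals: p(X) = (0.4700, 0.2800, 0.2500), p(Y) = (0.2800, 0.4500, 0.2700).
I(X;Y) = Σ p(x,y)·ln[p(x,y)/(p(x)p(y))].
  (α,1): 0.15·ln(1.1398) = 0.0196
  (α,2): 0.22·ln(1.0402) = 0.0087
  (α,3): 0.10·ln(0.7880) = -0.0238
  (β,1): 0.02·ln(0.2551) = -0.0273
  (β,2): 0.10·ln(0.7937) = -0.0231
  (β,3): 0.16·ln(2.1164) = 0.1200
  (γ,1): 0.11·ln(1.5714) = 0.0497
  (γ,2): 0.13·ln(1.1556) = 0.0188
  (γ,3): 0.01·ln(0.1481) = -0.0191
Sum = 0.123 nats.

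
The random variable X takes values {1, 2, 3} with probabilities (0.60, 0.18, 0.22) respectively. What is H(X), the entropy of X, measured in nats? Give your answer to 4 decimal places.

H(X) = −Σ p·ln p.
  −(0.60)·ln(0.60) = 0.30650
  −(0.18)·ln(0.18) = 0.30866
  −(0.22)·ln(0.22) = 0.33311
Sum: 0.30650 + 0.30866 + 0.33311 = 0.9483 nats.

0.9483 nats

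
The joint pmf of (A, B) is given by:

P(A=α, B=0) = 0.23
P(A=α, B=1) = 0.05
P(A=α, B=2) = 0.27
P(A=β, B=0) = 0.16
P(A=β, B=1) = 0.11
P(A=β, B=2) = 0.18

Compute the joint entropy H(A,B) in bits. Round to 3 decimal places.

2.432 bits

H(A,B) = −Σ p(x,y)·log₂ p(x,y) over all 6 cells.
  cell (α,0): −0.23·log₂0.23 = 0.4877
  cell (α,1): −0.05·log₂0.05 = 0.2161
  cell (α,2): −0.27·log₂0.27 = 0.5100
  cell (β,0): −0.16·log₂0.16 = 0.4230
  cell (β,1): −0.11·log₂0.11 = 0.3503
  cell (β,2): −0.18·log₂0.18 = 0.4453
Sum = 2.432 bits.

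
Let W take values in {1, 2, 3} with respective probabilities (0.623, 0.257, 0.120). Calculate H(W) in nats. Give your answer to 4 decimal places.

H(W) = −Σ p·ln p.
  −(0.623)·ln(0.623) = 0.29481
  −(0.257)·ln(0.257) = 0.34918
  −(0.120)·ln(0.120) = 0.25443
Sum: 0.29481 + 0.34918 + 0.25443 = 0.8984 nats.

0.8984 nats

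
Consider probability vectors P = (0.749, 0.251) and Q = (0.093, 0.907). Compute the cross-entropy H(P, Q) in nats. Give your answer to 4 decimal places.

H(P,Q) = −Σ p·ln q.
  −0.749·ln(0.093) = 1.77899
  −0.251·ln(0.907) = 0.02450
H(P,Q) = 1.8035 nats.

1.8035 nats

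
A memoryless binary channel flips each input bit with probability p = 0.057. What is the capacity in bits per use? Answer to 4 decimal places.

0.6846 bits

Binary symmetric channel: C = 1 − h₂(ε) where h₂ is the binary entropy function.
h₂(0.057) = −0.057·log₂0.057 − 0.943·log₂0.943 = 0.3154.
C = 1 − 0.3154 = 0.6846 bits per channel use.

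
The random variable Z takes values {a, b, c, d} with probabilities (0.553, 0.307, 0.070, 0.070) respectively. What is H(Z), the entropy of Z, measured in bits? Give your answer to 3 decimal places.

H(Z) = −Σ p·log₂ p.
  −(0.553)·log₂(0.553) = 0.4726
  −(0.307)·log₂(0.307) = 0.5230
  −(0.070)·log₂(0.070) = 0.2686
  −(0.070)·log₂(0.070) = 0.2686
Sum: 0.4726 + 0.5230 + 0.2686 + 0.2686 = 1.533 bits.

1.533 bits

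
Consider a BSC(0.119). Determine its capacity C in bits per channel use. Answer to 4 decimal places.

0.4735 bits

Binary symmetric channel: C = 1 − h₂(ε) where h₂ is the binary entropy function.
h₂(0.119) = −0.119·log₂0.119 − 0.881·log₂0.881 = 0.5265.
C = 1 − 0.5265 = 0.4735 bits per channel use.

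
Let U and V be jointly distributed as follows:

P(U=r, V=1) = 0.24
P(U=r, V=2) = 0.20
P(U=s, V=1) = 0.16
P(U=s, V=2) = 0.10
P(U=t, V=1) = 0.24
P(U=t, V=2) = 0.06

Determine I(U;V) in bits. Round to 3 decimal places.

Marginals: p(U) = (0.4400, 0.2600, 0.3000), p(V) = (0.6400, 0.3600).
I(U;V) = Σ p(x,y)·log₂[p(x,y)/(p(x)p(y))].
  (r,1): 0.24·log₂(0.8523) = -0.0553
  (r,2): 0.20·log₂(1.2626) = 0.0673
  (s,1): 0.16·log₂(0.9615) = -0.0091
  (s,2): 0.10·log₂(1.0684) = 0.0095
  (t,1): 0.24·log₂(1.2500) = 0.0773
  (t,2): 0.06·log₂(0.5556) = -0.0509
Sum = 0.039 bits.

0.039 bits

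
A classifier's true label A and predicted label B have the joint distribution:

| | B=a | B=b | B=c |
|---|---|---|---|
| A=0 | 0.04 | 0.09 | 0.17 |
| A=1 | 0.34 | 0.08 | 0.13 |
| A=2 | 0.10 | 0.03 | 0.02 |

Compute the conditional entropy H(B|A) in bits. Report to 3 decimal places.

1.327 bits

Marginals: p(A) = (0.3000, 0.5500, 0.1500), p(B) = (0.4800, 0.2000, 0.3200).
H(B|A) = Σ p(A) · H(B|A=·).
  A=0: p=0.3000, H(B|A=0) = 1.3730
  A=1: p=0.5500, H(B|A=1) = 1.3254
  A=2: p=0.1500, H(B|A=2) = 1.2419
Weighted sum = 1.327 bits.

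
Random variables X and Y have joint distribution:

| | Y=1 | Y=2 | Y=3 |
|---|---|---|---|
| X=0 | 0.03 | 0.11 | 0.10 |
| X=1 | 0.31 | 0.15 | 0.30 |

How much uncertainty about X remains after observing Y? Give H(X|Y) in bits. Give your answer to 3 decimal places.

0.726 bits

Marginals: p(X) = (0.2400, 0.7600), p(Y) = (0.3400, 0.2600, 0.4000).
H(X|Y) = Σ p(Y) · H(X|Y=·).
  Y=1: p=0.3400, H(X|Y=1) = 0.4306
  Y=2: p=0.2600, H(X|Y=2) = 0.9829
  Y=3: p=0.4000, H(X|Y=3) = 0.8113
Weighted sum = 0.726 bits.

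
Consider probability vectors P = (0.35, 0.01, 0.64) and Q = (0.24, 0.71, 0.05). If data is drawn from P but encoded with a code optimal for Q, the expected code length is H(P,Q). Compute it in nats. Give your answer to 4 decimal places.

2.4202 nats

H(P,Q) = −Σ p·ln q.
  −0.35·ln(0.24) = 0.49949
  −0.01·ln(0.71) = 0.00342
  −0.64·ln(0.05) = 1.91727
H(P,Q) = 2.4202 nats.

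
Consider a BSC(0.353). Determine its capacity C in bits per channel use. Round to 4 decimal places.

Binary symmetric channel: C = 1 − h₂(ε) where h₂ is the binary entropy function.
h₂(0.353) = −0.353·log₂0.353 − 0.647·log₂0.647 = 0.9367.
C = 1 − 0.9367 = 0.0633 bits per channel use.

0.0633 bits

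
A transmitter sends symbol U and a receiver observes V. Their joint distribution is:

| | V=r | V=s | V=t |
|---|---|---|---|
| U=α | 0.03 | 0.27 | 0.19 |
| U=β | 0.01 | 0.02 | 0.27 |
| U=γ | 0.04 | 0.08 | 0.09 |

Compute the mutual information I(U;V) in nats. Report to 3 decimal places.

Marginals: p(U) = (0.4900, 0.3000, 0.2100), p(V) = (0.0800, 0.3700, 0.5500).
I(U;V) = Σ p(x,y)·ln[p(x,y)/(p(x)p(y))].
  (α,r): 0.03·ln(0.7653) = -0.0080
  (α,s): 0.27·ln(1.4892) = 0.1075
  (α,t): 0.19·ln(0.7050) = -0.0664
  (β,r): 0.01·ln(0.4167) = -0.0088
  (β,s): 0.02·ln(0.1802) = -0.0343
  (β,t): 0.27·ln(1.6364) = 0.1330
  (γ,r): 0.04·ln(2.3810) = 0.0347
  (γ,s): 0.08·ln(1.0296) = 0.0023
  (γ,t): 0.09·ln(0.7792) = -0.0225
Sum = 0.138 nats.

0.138 nats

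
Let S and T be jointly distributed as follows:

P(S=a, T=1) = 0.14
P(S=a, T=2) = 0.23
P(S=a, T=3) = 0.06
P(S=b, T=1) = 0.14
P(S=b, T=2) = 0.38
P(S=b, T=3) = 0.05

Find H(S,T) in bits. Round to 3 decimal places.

2.272 bits

H(S,T) = −Σ p(x,y)·log₂ p(x,y) over all 6 cells.
  cell (a,1): −0.14·log₂0.14 = 0.3971
  cell (a,2): −0.23·log₂0.23 = 0.4877
  cell (a,3): −0.06·log₂0.06 = 0.2435
  cell (b,1): −0.14·log₂0.14 = 0.3971
  cell (b,2): −0.38·log₂0.38 = 0.5305
  cell (b,3): −0.05·log₂0.05 = 0.2161
Sum = 2.272 bits.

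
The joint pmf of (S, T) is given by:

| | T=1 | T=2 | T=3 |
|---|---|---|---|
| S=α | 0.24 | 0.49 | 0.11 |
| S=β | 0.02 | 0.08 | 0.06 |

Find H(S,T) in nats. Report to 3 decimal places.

H(S,T) = −Σ p(x,y)·ln p(x,y) over all 6 cells.
  cell (α,1): −0.24·ln0.24 = 0.3425
  cell (α,2): −0.49·ln0.49 = 0.3495
  cell (α,3): −0.11·ln0.11 = 0.2428
  cell (β,1): −0.02·ln0.02 = 0.0782
  cell (β,2): −0.08·ln0.08 = 0.2021
  cell (β,3): −0.06·ln0.06 = 0.1688
Sum = 1.384 nats.

1.384 nats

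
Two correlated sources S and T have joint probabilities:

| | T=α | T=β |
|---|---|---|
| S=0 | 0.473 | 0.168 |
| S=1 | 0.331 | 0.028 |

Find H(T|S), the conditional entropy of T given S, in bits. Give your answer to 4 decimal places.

Chain rule: H(T|S) = H(S,T) − H(S).
Marginals: p(S) = (0.6410, 0.3590), p(T) = (0.8040, 0.1960).
H(S,T) = 1.6156 bits; H(S) = 0.9418 bits.
H(T|S) = 1.6156 − 0.9418 = 0.6738 bits.

0.6738 bits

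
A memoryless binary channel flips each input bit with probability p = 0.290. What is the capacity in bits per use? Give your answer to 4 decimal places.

0.1313 bits

Binary symmetric channel: C = 1 − h₂(ε) where h₂ is the binary entropy function.
h₂(0.290) = −0.290·log₂0.290 − 0.710·log₂0.710 = 0.8687.
C = 1 − 0.8687 = 0.1313 bits per channel use.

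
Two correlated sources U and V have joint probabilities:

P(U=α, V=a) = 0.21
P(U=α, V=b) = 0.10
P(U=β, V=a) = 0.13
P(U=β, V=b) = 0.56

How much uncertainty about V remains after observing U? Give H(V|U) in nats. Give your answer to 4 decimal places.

Marginals: p(U) = (0.3100, 0.6900), p(V) = (0.3400, 0.6600).
H(V|U) = Σ p(U) · H(V|U=·).
  U=α: p=0.3100, H(V|U=α) = 0.6288
  U=β: p=0.6900, H(V|U=β) = 0.4839
Weighted sum = 0.5288 nats.

0.5288 nats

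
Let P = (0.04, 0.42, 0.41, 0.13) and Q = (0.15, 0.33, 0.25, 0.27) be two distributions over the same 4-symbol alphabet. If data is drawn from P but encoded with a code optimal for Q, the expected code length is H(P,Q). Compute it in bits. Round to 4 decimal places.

1.8468 bits

H(P,Q) = −Σ p·log₂ q.
  −0.04·log₂(0.15) = 0.10948
  −0.42·log₂(0.33) = 0.67177
  −0.41·log₂(0.25) = 0.82000
  −0.13·log₂(0.27) = 0.24557
H(P,Q) = 1.8468 bits.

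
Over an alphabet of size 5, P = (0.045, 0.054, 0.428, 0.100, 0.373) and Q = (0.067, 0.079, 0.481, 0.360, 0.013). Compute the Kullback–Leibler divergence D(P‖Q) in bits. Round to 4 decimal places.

D(P‖Q) = Σ p·log₂(p/q).
  0.045·log₂(0.045/0.067) = -0.02584
  0.054·log₂(0.054/0.079) = -0.02964
  0.428·log₂(0.428/0.481) = -0.07209
  0.100·log₂(0.100/0.360) = -0.18480
  0.373·log₂(0.373/0.013) = 1.80629
D(P‖Q) = 1.4939 bits.

1.4939 bits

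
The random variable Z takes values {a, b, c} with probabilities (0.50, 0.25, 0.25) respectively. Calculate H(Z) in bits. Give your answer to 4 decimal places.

H(Z) = −Σ p·log₂ p.
  −(0.50)·log₂(0.50) = 0.50000
  −(0.25)·log₂(0.25) = 0.50000
  −(0.25)·log₂(0.25) = 0.50000
Sum: 0.50000 + 0.50000 + 0.50000 = 1.5000 bits.

1.5000 bits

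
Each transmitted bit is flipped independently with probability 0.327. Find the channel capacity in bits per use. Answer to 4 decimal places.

Binary symmetric channel: C = 1 − h₂(ε) where h₂ is the binary entropy function.
h₂(0.327) = −0.327·log₂0.327 − 0.673·log₂0.673 = 0.9118.
C = 1 − 0.9118 = 0.0882 bits per channel use.

0.0882 bits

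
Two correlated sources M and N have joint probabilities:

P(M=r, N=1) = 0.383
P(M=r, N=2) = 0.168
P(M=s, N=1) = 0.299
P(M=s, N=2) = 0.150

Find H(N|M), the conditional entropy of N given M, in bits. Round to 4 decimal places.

Marginals: p(M) = (0.5510, 0.4490), p(N) = (0.6820, 0.3180).
H(N|M) = Σ p(M) · H(N|M=·).
  M=r: p=0.5510, H(N|M=r) = 0.8872
  M=s: p=0.4490, H(N|M=s) = 0.9190
Weighted sum = 0.9015 bits.

0.9015 bits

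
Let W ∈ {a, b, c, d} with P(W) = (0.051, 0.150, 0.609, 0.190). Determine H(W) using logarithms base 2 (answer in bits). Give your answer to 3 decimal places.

1.520 bits

H(W) = −Σ p·log₂ p.
  −(0.051)·log₂(0.051) = 0.2190
  −(0.150)·log₂(0.150) = 0.4105
  −(0.609)·log₂(0.609) = 0.4357
  −(0.190)·log₂(0.190) = 0.4552
Sum: 0.2190 + 0.4105 + 0.4357 + 0.4552 = 1.520 bits.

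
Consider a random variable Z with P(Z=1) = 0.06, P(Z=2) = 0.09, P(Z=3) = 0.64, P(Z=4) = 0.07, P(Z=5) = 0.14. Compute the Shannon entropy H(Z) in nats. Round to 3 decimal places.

1.133 nats

H(Z) = −Σ p·ln p.
  −(0.06)·ln(0.06) = 0.1688
  −(0.09)·ln(0.09) = 0.2167
  −(0.64)·ln(0.64) = 0.2856
  −(0.07)·ln(0.07) = 0.1861
  −(0.14)·ln(0.14) = 0.2753
Sum: 0.1688 + 0.2167 + 0.2856 + 0.1861 + 0.2753 = 1.133 nats.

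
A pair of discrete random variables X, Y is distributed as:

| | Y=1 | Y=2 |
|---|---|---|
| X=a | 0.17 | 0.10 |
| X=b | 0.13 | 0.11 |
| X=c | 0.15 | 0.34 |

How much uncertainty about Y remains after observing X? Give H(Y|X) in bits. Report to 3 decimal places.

0.931 bits

Chain rule: H(Y|X) = H(X,Y) − H(X).
Marginals: p(X) = (0.2700, 0.2400, 0.4900), p(Y) = (0.4500, 0.5500).
H(X,Y) = 2.4394 bits; H(X) = 1.5084 bits.
H(Y|X) = 2.4394 − 1.5084 = 0.931 bits.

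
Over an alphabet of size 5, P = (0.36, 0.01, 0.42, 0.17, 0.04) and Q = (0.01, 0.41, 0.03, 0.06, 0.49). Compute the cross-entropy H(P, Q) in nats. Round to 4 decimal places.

3.6463 nats

H(P,Q) = −Σ p·ln q.
  −0.36·ln(0.01) = 1.65786
  −0.01·ln(0.41) = 0.00892
  −0.42·ln(0.03) = 1.47275
  −0.17·ln(0.06) = 0.47828
  −0.04·ln(0.49) = 0.02853
H(P,Q) = 3.6463 nats.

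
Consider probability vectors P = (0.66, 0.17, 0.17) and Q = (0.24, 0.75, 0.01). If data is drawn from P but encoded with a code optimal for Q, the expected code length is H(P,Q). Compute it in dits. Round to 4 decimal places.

0.7703 dits

H(P,Q) = −Σ p·log₁₀ q.
  −0.66·log₁₀(0.24) = 0.40906
  −0.17·log₁₀(0.75) = 0.02124
  −0.17·log₁₀(0.01) = 0.34000
H(P,Q) = 0.7703 dits.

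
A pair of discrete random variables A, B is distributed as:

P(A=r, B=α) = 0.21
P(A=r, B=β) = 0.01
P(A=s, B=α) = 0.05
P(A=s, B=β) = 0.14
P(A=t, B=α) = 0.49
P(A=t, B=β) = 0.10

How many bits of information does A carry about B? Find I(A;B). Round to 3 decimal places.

Marginals: p(A) = (0.2200, 0.1900, 0.5900), p(B) = (0.7500, 0.2500).
I(A;B) = Σ p(x,y)·log₂[p(x,y)/(p(x)p(y))].
  (r,α): 0.21·log₂(1.2727) = 0.0731
  (r,β): 0.01·log₂(0.1818) = -0.0246
  (s,α): 0.05·log₂(0.3509) = -0.0755
  (s,β): 0.14·log₂(2.9474) = 0.2183
  (t,α): 0.49·log₂(1.1073) = 0.0721
  (t,β): 0.10·log₂(0.6780) = -0.0561
Sum = 0.207 bits.

0.207 bits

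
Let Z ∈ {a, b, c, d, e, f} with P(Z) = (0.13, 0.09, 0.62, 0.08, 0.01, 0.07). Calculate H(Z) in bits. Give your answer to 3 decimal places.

H(Z) = −Σ p·log₂ p.
  −(0.13)·log₂(0.13) = 0.3826
  −(0.09)·log₂(0.09) = 0.3127
  −(0.62)·log₂(0.62) = 0.4276
  −(0.08)·log₂(0.08) = 0.2915
  −(0.01)·log₂(0.01) = 0.0664
  −(0.07)·log₂(0.07) = 0.2686
Sum: 0.3826 + 0.3127 + 0.4276 + 0.2915 + 0.0664 + 0.2686 = 1.749 bits.

1.749 bits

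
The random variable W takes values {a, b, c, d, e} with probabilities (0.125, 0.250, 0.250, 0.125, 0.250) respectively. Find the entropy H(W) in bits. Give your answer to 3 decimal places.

H(W) = −Σ p·log₂ p.
  −(0.125)·log₂(0.125) = 0.3750
  −(0.250)·log₂(0.250) = 0.5000
  −(0.250)·log₂(0.250) = 0.5000
  −(0.125)·log₂(0.125) = 0.3750
  −(0.250)·log₂(0.250) = 0.5000
Sum: 0.3750 + 0.5000 + 0.5000 + 0.3750 + 0.5000 = 2.250 bits.

2.250 bits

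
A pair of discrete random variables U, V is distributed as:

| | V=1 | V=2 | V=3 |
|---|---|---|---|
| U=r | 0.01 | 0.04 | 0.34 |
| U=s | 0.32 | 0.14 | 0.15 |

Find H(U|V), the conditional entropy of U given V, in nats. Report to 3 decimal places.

0.442 nats

Chain rule: H(U|V) = H(U,V) − H(V).
Marginals: p(U) = (0.3900, 0.6100), p(V) = (0.3300, 0.1800, 0.4900).
H(U,V) = 1.4660 nats; H(V) = 1.0241 nats.
H(U|V) = 1.4660 − 1.0241 = 0.442 nats.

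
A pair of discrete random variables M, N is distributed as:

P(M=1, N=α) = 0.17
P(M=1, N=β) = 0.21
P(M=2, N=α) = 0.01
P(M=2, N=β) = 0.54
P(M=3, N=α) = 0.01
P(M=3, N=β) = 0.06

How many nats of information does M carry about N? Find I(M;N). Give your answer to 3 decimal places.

0.146 nats

Marginals: p(M) = (0.3800, 0.5500, 0.0700), p(N) = (0.1900, 0.8100).
I(M;N) = H(M) + H(N) − H(M,N).
H(M) = 0.8826, H(N) = 0.4862, H(M,N) = 1.2226.
I(M;N) = 0.8826 + 0.4862 − 1.2226 = 0.146 nats.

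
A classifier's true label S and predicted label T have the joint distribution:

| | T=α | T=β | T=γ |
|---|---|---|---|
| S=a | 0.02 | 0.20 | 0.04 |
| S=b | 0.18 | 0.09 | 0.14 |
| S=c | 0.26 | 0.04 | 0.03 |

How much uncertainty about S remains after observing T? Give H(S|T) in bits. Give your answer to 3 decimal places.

1.245 bits

Chain rule: H(S|T) = H(S,T) − H(T).
Marginals: p(S) = (0.2600, 0.4100, 0.3300), p(T) = (0.4600, 0.3300, 0.2100).
H(S,T) = 2.7609 bits; H(T) = 1.5160 bits.
H(S|T) = 2.7609 − 1.5160 = 1.245 bits.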